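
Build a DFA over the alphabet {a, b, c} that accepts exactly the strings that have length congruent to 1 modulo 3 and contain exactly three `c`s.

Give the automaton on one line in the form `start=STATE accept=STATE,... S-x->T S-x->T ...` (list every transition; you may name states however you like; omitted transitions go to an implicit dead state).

Run two small machines in parallel and take their product. The first has 3 states tracking the input length modulo 3; the second has 5 states tracking the count of `c`s, saturating at 4. A product state is a pair (one from each), accepting exactly when both do. After merging equivalent states the machine shrinks.
A 13-state machine:
          a    b    c  
>  S0     S1   S1   S2 
   S1     S3   S3   S4 
   S2     S4   S4   S5 
   S3     S0   S0   S6 
   S4     S6   S6   S7 
   S5     S7   S7   S8 
   S6     S2   S2   S9 
   S7     S9   S9  S10 
   S8    S10  S10  S11 
   S9     S5   S5  S12 
 * S10   S12  S12  S11 
   S11   S11  S11  S11 
   S12    S8   S8  S11 
(> = start, * = accepting)

start=S0 accept=S10 S0-a->S1 S0-b->S1 S0-c->S2 S1-a->S3 S1-b->S3 S1-c->S4 S2-a->S4 S2-b->S4 S2-c->S5 S3-a->S0 S3-b->S0 S3-c->S6 S4-a->S6 S4-b->S6 S4-c->S7 S5-a->S7 S5-b->S7 S5-c->S8 S6-a->S2 S6-b->S2 S6-c->S9 S7-a->S9 S7-b->S9 S7-c->S10 S8-a->S10 S8-b->S10 S8-c->S11 S9-a->S5 S9-b->S5 S9-c->S12 S10-a->S12 S10-b->S12 S10-c->S11 S11-a->S11 S11-b->S11 S11-c->S11 S12-a->S8 S12-b->S8 S12-c->S11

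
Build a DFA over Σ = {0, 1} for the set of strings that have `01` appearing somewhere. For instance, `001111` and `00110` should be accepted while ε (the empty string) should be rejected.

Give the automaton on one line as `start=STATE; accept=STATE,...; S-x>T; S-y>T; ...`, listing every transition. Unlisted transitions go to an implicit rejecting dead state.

Track how much of `01` has been matched so far: state q0 is no progress, q2 is the absorbing accept state reached once `01` has occurred. Intermediate states record partial matches; on a mismatch, fall back to the longest reusable overlap.
A 3-state machine:
        0   1  
>  q0   q1  q0 
   q1   q1  q2 
 * q2   q2  q2 
(> = start, * = accepting)

start=q0; accept=q2; q0-0>q1; q0-1>q0; q1-0>q1; q1-1>q2; q2-0>q2; q2-1>q2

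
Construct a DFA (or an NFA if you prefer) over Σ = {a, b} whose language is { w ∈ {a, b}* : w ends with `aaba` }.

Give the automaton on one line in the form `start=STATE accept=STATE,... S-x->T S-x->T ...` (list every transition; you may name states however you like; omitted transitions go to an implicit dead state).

start=q0 accept=q4 q0-a->q1 q0-b->q0 q1-a->q2 q1-b->q0 q2-a->q2 q2-b->q3 q3-a->q4 q3-b->q0 q4-a->q2 q4-b->q0

Let each state record the length of the longest suffix of the input read so far that is also a prefix of `aaba`. q1 means the last symbol is `a`; q2 means the last 2 symbols are `aa`; q3 means the last 3 symbols are `aab`; q4 means the last 4 symbols are `aaba`. Accept only at q4, where the string currently ends in `aaba`.
With 5 states:
        a   b  
>  q0   q1  q0 
   q1   q2  q0 
   q2   q2  q3 
   q3   q4  q0 
 * q4   q2  q0 
(> = start, * = accepting)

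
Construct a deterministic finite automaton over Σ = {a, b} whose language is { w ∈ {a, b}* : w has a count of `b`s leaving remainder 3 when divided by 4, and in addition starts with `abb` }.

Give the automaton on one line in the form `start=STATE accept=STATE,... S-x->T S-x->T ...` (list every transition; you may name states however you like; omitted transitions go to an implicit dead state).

start=q0 accept=q5 q0-a->q1 q0-b->q2 q1-a->q2 q1-b->q3 q2-a->q2 q2-b->q2 q3-a->q2 q3-b->q4 q4-a->q4 q4-b->q5 q5-a->q5 q5-b->q6 q6-a->q6 q6-b->q7 q7-a->q7 q7-b->q4

Build one automaton per condition and run them in lockstep. One (4 states) tracks the count of `b`s modulo 4; the other (5 states) tracks whether the input so far still matches the prefix `abb`. Each combined state is a pair, one component from each; accept when both components accept. Minimizing collapses redundant product states.
With 8 states:
        a   b  
>  q0   q1  q2 
   q1   q2  q3 
   q2   q2  q2 
   q3   q2  q4 
   q4   q4  q5 
 * q5   q5  q6 
   q6   q6  q7 
   q7   q7  q4 
(> = start, * = accepting)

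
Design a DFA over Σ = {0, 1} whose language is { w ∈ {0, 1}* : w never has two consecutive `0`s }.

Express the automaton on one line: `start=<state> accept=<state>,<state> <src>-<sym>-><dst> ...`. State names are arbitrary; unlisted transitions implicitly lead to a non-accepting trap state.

This is the complement of 'contains `00`'. Use the same substring-matching states — q0 through q2 holding how much of `00` has just been matched — but flip the accepting set: everything except the trap q2 accepts.
3 states suffice.
        0   1  
>* q0   q1  q0 
 * q1   q2  q0 
   q2   q2  q2 
(> = start, * = accepting)

start=q0 accept=q0,q1 q0-0->q1 q0-1->q0 q1-0->q2 q1-1->q0 q2-0->q2 q2-1->q2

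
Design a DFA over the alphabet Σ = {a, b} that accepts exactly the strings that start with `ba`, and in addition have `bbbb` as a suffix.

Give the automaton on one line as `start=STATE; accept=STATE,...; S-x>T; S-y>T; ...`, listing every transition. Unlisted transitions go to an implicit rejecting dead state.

start=S0; accept=S7; S0-a>S1; S0-b>S2; S1-a>S1; S1-b>S1; S2-a>S3; S2-b>S1; S3-a>S3; S3-b>S4; S4-a>S3; S4-b>S5; S5-a>S3; S5-b>S6; S6-a>S3; S6-b>S7; S7-a>S3; S7-b>S7

Run two small machines in parallel and take their product. One (4 states) tracks whether the input so far still matches the prefix `ba`; the other (5 states) tracks how much of the suffix `bbbb` has currently been matched. Each combined state is a pair, one component from each; accept when both components accept. After merging equivalent states the machine shrinks.
8 states suffice.
        a   b  
>  S0   S1  S2 
   S1   S1  S1 
   S2   S3  S1 
   S3   S3  S4 
   S4   S3  S5 
   S5   S3  S6 
   S6   S3  S7 
 * S7   S3  S7 
(> = start, * = accepting)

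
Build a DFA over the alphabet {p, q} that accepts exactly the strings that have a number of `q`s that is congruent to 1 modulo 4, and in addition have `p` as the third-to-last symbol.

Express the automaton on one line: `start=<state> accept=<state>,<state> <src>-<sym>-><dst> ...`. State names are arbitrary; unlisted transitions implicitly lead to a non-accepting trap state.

Build one automaton per condition and run them in lockstep. The first has 4 states tracking the count of `q`s modulo 4; the second has 15 states tracking the last 3 symbols read. A product state is a pair (one from each), accepting exactly when both do. After merging equivalent states the machine shrinks.
With 15 states:
          p    q  
>  S0     S1   S2 
   S1     S3   S4 
   S2     S5   S6 
   S3     S3   S7 
   S4     S8   S6 
   S5     S9   S6 
   S6     S6  S10 
 * S7     S8   S6 
 * S8     S9   S6 
   S9    S11   S6 
   S10   S12   S0 
 * S11   S11   S6 
   S12   S12  S13 
   S13    S1  S14 
 * S14    S5   S6 
(> = start, * = accepting)

start=S0 accept=S7,S8,S11,S14 S0-p->S1 S0-q->S2 S1-p->S3 S1-q->S4 S2-p->S5 S2-q->S6 S3-p->S3 S3-q->S7 S4-p->S8 S4-q->S6 S5-p->S9 S5-q->S6 S6-p->S6 S6-q->S10 S7-p->S8 S7-q->S6 S8-p->S9 S8-q->S6 S9-p->S11 S9-q->S6 S10-p->S12 S10-q->S0 S11-p->S11 S11-q->S6 S12-p->S12 S12-q->S13 S13-p->S1 S13-q->S14 S14-p->S5 S14-q->S6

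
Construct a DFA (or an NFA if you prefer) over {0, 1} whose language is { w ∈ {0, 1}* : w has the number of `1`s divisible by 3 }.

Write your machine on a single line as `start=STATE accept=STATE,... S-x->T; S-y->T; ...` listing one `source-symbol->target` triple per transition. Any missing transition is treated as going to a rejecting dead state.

start=s0; accept=s0; s0-0->s0; s0-1->s1; s1-0->s1; s1-1->s2; s2-0->s2; s2-1->s0

The only thing that matters is how many `1`s have appeared, reduced mod 3. Use one state per residue: s0 for 0, …, s2 for 2. Reading `1` moves to the next residue; anything else stays put. s0 is accepting.
3 states suffice.
        0   1  
>* s0   s0  s1 
   s1   s1  s2 
   s2   s2  s0 
(> = start, * = accepting)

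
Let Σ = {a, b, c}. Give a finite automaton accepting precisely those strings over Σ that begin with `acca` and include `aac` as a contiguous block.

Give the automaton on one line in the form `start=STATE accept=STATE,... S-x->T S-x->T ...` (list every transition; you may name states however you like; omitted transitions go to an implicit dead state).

Run two small machines in parallel and take their product. The first has 6 states tracking whether the input so far still matches the prefix `acca`; the second has 4 states tracking whether and how much of `aac` has been seen. A product state is a pair (one from each), accepting exactly when both do. After merging equivalent states the machine shrinks.
        a   b   c  
>  q0   q1  q2  q2 
   q1   q2  q2  q3 
   q2   q2  q2  q2 
   q3   q2  q2  q4 
   q4   q5  q2  q2 
   q5   q6  q7  q7 
   q6   q6  q7  q8 
   q7   q5  q7  q7 
 * q8   q8  q8  q8 
(> = start, * = accepting)

start=q0 accept=q8 q0-a->q1 q0-b->q2 q0-c->q2 q1-a->q2 q1-b->q2 q1-c->q3 q2-a->q2 q2-b->q2 q2-c->q2 q3-a->q2 q3-b->q2 q3-c->q4 q4-a->q5 q4-b->q2 q4-c->q2 q5-a->q6 q5-b->q7 q5-c->q7 q6-a->q6 q6-b->q7 q6-c->q8 q7-a->q5 q7-b->q7 q7-c->q7 q8-a->q8 q8-b->q8 q8-c->q8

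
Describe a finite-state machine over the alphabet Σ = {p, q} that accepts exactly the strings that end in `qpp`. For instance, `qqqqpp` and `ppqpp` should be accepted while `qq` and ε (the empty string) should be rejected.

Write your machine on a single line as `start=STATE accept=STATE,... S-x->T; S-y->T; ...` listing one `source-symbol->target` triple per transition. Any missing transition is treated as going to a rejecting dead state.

Remember how much of `qpp` the current input suffix matches. State s0 means no match yet; s1 means the last symbol is `q`; s2 means the last 2 symbols are `qp`; s3 means the last 3 symbols are `qpp`. Only s3 accepts. On a mismatch, fall back to the longest proper suffix that is still a prefix of `qpp`.
A 4-state machine:
        p   q  
>  s0   s0  s1 
   s1   s2  s1 
   s2   s3  s1 
 * s3   s0  s1 
(> = start, * = accepting)

start=s0; accept=s3; s0-p->s0; s0-q->s1; s1-p->s2; s1-q->s1; s2-p->s3; s2-q->s1; s3-p->s0; s3-q->s1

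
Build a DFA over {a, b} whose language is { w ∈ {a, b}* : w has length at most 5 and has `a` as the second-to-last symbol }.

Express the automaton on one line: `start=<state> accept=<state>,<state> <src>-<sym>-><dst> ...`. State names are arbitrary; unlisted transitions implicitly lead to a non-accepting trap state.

start=q0 accept=q3,q4,q7,q8,q11,q12 q0-a->q1 q0-b->q2 q1-a->q3 q1-b->q4 q2-a->q5 q2-b->q6 q3-a->q7 q3-b->q8 q4-a->q9 q4-b->q10 q5-a->q7 q5-b->q8 q6-a->q9 q6-b->q10 q7-a->q11 q7-b->q12 q8-a->q13 q8-b->q14 q9-a->q11 q9-b->q12 q10-a->q13 q10-b->q14 q11-a->q12 q11-b->q12 q12-a->q14 q12-b->q14 q13-a->q12 q13-b->q12 q14-a->q14 q14-b->q14

Build one automaton per condition and run them in lockstep. One (7 states) tracks the input length, saturating at 6; the other (7 states) tracks the last 2 symbols read. Each combined state is a pair, one component from each; accept when both components accept. Minimizing collapses redundant product states.
15 states suffice.
          a    b  
>  q0     q1   q2 
   q1     q3   q4 
   q2     q5   q6 
 * q3     q7   q8 
 * q4     q9  q10 
   q5     q7   q8 
   q6     q9  q10 
 * q7    q11  q12 
 * q8    q13  q14 
   q9    q11  q12 
   q10   q13  q14 
 * q11   q12  q12 
 * q12   q14  q14 
   q13   q12  q12 
   q14   q14  q14 
(> = start, * = accepting)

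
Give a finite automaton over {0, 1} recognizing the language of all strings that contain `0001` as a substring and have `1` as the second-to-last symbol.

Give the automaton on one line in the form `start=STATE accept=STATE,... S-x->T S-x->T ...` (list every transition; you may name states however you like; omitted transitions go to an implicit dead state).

start=S0 accept=S9,S10 S0-0->S1 S0-1->S2 S1-0->S3 S1-1->S4 S2-0->S5 S2-1->S6 S3-0->S7 S3-1->S4 S4-0->S5 S4-1->S6 S5-0->S3 S5-1->S4 S6-0->S5 S6-1->S6 S7-0->S7 S7-1->S8 S8-0->S9 S8-1->S10 S9-0->S11 S9-1->S8 S10-0->S9 S10-1->S10 S11-0->S11 S11-1->S8

Build one automaton per condition and run them in lockstep. The first has 5 states tracking whether and how much of `0001` has been seen; the second has 7 states tracking the last 2 symbols read. A product state is a pair (one from each), accepting exactly when both do.
12 states suffice.
          0    1  
>  S0     S1   S2 
   S1     S3   S4 
   S2     S5   S6 
   S3     S7   S4 
   S4     S5   S6 
   S5     S3   S4 
   S6     S5   S6 
   S7     S7   S8 
   S8     S9  S10 
 * S9    S11   S8 
 * S10    S9  S10 
   S11   S11   S8 
(> = start, * = accepting)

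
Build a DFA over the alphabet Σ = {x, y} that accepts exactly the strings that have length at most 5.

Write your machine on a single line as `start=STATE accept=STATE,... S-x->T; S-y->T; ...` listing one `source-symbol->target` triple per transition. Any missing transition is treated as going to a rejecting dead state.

start=q0; accept=q0,q1,q2,q3,q4,q5; q0-x->q1; q0-y->q1; q1-x->q2; q1-y->q2; q2-x->q3; q2-y->q3; q3-x->q4; q3-y->q4; q4-x->q5; q4-y->q5; q5-x->q6; q5-y->q6; q6-x->q6; q6-y->q6

We only need to distinguish lengths 0, 1, …, 5, and '>5'. Chain q0 → q1 → q2 → q3 → q4 → q5 → q6 on every symbol, with q6 looping. Accepting states: {q0, q1, q2, q3, q4, q5}.
With 7 states:
        x   y  
>* q0   q1  q1 
 * q1   q2  q2 
 * q2   q3  q3 
 * q3   q4  q4 
 * q4   q5  q5 
 * q5   q6  q6 
   q6   q6  q6 
(> = start, * = accepting)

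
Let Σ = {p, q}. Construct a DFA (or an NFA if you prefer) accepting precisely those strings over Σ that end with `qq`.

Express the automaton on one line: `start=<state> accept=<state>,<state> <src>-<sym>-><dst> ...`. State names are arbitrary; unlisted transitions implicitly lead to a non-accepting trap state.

start=A accept=C A-p->A A-q->B B-p->A B-q->C C-p->A C-q->C

Remember how much of `qq` the current input suffix matches. State A means no match yet; B means the last symbol is `q`; C means the last 2 symbols are `qq`. Only C accepts. On a mismatch, fall back to the longest proper suffix that is still a prefix of `qq`.
With 3 states:
       p  q 
>  A   A  B 
   B   A  C 
 * C   A  C 
(> = start, * = accepting)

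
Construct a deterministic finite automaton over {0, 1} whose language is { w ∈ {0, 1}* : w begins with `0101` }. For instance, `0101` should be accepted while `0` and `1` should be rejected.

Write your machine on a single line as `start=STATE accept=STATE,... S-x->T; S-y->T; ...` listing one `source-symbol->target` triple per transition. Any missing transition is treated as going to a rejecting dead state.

start=s0; accept=s4; s0-0->s1; s0-1->s5; s1-0->s5; s1-1->s2; s2-0->s3; s2-1->s5; s3-0->s5; s3-1->s4; s4-0->s4; s4-1->s4; s5-0->s5; s5-1->s5

Check the first 4 symbols one by one: s0 through s3 record how many have matched `0101` so far; any wrong symbol goes to the dead state s5. After all 4 match we enter the accepting sink s4.
With 6 states:
        0   1  
>  s0   s1  s5 
   s1   s5  s2 
   s2   s3  s5 
   s3   s5  s4 
 * s4   s4  s4 
   s5   s5  s5 
(> = start, * = accepting)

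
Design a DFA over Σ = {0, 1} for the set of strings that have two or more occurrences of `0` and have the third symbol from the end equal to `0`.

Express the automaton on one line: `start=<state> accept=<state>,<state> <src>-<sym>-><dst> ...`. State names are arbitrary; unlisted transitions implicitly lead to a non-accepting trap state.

Handle the two conditions separately and then intersect. The first has 4 states tracking the count of `0`s, saturating at 3; the second has 15 states tracking the last 3 symbols read. A product state is a pair (one from each), accepting exactly when both do. Minimizing collapses redundant product states.
With 11 states:
          0    1  
>  S0     S1   S0 
   S1     S2   S3 
   S2     S4   S5 
   S3     S6   S7 
 * S4     S4   S5 
 * S5     S6   S8 
 * S6     S2   S9 
   S7    S10   S7 
 * S8    S10   S7 
   S9     S6   S8 
   S10    S2   S9 
(> = start, * = accepting)

start=S0 accept=S4,S5,S6,S8 S0-0->S1 S0-1->S0 S1-0->S2 S1-1->S3 S2-0->S4 S2-1->S5 S3-0->S6 S3-1->S7 S4-0->S4 S4-1->S5 S5-0->S6 S5-1->S8 S6-0->S2 S6-1->S9 S7-0->S10 S7-1->S7 S8-0->S10 S8-1->S7 S9-0->S6 S9-1->S8 S10-0->S2 S10-1->S9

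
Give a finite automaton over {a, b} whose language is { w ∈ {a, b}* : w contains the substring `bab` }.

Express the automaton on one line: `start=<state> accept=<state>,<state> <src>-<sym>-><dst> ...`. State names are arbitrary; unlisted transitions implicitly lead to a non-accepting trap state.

States q0..q2 record the length of the longest prefix of `bab` that matches the current input suffix. Reaching q3 means `bab` has been seen, and we stay there forever. Accept from q3.
4 states suffice.
        a   b  
>  q0   q0  q1 
   q1   q2  q1 
   q2   q0  q3 
 * q3   q3  q3 
(> = start, * = accepting)

start=q0 accept=q3 q0-a->q0 q0-b->q1 q1-a->q2 q1-b->q1 q2-a->q0 q2-b->q3 q3-a->q3 q3-b->q3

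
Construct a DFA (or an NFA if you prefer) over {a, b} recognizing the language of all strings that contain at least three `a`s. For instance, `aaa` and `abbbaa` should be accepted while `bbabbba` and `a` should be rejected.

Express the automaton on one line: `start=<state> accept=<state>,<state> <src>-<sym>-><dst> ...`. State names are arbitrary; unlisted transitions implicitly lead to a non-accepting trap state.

start=s0 accept=s3,s4 s0-a->s1 s0-b->s0 s1-a->s2 s1-b->s1 s2-a->s3 s2-b->s2 s3-a->s4 s3-b->s3 s4-a->s4 s4-b->s4

Count `a`s, saturating at 4: states s0 through s3 mean 0 through 3 `a`s seen; s4 means more than 3. Each `a` increments (capped at s4); other symbols loop. Accept from {s3, s4}.
        a   b  
>  s0   s1  s0 
   s1   s2  s1 
   s2   s3  s2 
 * s3   s4  s3 
 * s4   s4  s4 
(> = start, * = accepting)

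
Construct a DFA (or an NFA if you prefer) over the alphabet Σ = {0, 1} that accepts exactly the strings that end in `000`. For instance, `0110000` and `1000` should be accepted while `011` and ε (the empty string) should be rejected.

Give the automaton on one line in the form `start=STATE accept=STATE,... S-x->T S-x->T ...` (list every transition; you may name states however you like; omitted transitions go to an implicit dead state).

start=A accept=D A-0->B A-1->A B-0->C B-1->A C-0->D C-1->A D-0->D D-1->A

Remember how much of `000` the current input suffix matches. State A means no match yet; B means the last symbol is `0`; C means the last 2 symbols are `00`; D means the last 3 symbols are `000`. Only D accepts. On a mismatch, fall back to the longest proper suffix that is still a prefix of `000`.
4 states suffice.
       0  1 
>  A   B  A 
   B   C  A 
   C   D  A 
 * D   D  A 
(> = start, * = accepting)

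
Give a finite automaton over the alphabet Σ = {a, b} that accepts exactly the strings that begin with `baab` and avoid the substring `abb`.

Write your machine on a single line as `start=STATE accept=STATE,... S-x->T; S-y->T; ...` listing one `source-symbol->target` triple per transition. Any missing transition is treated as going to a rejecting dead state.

start=q0; accept=q5,q6; q0-a->q1; q0-b->q2; q1-a->q1; q1-b->q1; q2-a->q3; q2-b->q1; q3-a->q4; q3-b->q1; q4-a->q1; q4-b->q5; q5-a->q6; q5-b->q1; q6-a->q6; q6-b->q5

Run two small machines in parallel and take their product. The first has 6 states tracking whether the input so far still matches the prefix `baab`; the second has 4 states tracking partial matches of the forbidden pattern `abb`. A product state is a pair (one from each), accepting exactly when both do. After merging equivalent states the machine shrinks.
        a   b  
>  q0   q1  q2 
   q1   q1  q1 
   q2   q3  q1 
   q3   q4  q1 
   q4   q1  q5 
 * q5   q6  q1 
 * q6   q6  q5 
(> = start, * = accepting)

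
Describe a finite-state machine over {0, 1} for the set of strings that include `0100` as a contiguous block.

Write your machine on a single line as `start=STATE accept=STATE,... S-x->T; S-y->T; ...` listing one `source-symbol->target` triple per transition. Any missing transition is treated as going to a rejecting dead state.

Track how much of `0100` has been matched so far: state q0 is no progress, q4 is the absorbing accept state reached once `0100` has occurred. Intermediate states record partial matches; on a mismatch, fall back to the longest reusable overlap.
        0   1  
>  q0   q1  q0 
   q1   q1  q2 
   q2   q3  q0 
   q3   q4  q2 
 * q4   q4  q4 
(> = start, * = accepting)

start=q0; accept=q4; q0-0->q1; q0-1->q0; q1-0->q1; q1-1->q2; q2-0->q3; q2-1->q0; q3-0->q4; q3-1->q2; q4-0->q4; q4-1->q4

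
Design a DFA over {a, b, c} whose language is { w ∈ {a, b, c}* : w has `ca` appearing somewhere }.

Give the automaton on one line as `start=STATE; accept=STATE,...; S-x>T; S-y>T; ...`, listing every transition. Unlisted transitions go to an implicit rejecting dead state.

start=q0; accept=q2; q0-a>q0; q0-b>q0; q0-c>q1; q1-a>q2; q1-b>q0; q1-c>q1; q2-a>q2; q2-b>q2; q2-c>q2

Track how much of `ca` has been matched so far: state q0 is no progress, q2 is the absorbing accept state reached once `ca` has occurred. Intermediate states record partial matches; on a mismatch, fall back to the longest reusable overlap.
        a   b   c  
>  q0   q0  q0  q1 
   q1   q2  q0  q1 
 * q2   q2  q2  q2 
(> = start, * = accepting)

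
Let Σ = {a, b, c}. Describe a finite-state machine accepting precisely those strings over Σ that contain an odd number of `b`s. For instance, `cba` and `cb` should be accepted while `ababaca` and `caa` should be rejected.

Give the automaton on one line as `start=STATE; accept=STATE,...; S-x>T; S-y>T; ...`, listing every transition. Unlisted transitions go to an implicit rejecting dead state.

Keep the running count of `b`s modulo 2: each `b` advances along the cycle s0 → s1 → s0 while other symbols loop. Accept at s1.
With 2 states:
        a   b   c  
>  s0   s0  s1  s0 
 * s1   s1  s0  s1 
(> = start, * = accepting)

start=s0; accept=s1; s0-a>s0; s0-b>s1; s0-c>s0; s1-a>s1; s1-b>s0; s1-c>s1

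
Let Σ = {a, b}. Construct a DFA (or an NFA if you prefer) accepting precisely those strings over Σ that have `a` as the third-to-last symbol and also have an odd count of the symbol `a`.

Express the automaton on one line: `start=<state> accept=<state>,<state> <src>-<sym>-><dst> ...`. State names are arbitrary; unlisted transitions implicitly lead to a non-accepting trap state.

start=q0 accept=q7,q10,q16,q17 q0-a->q1 q0-b->q2 q1-a->q3 q1-b->q4 q2-a->q5 q2-b->q6 q3-a->q7 q3-b->q8 q4-a->q9 q4-b->q10 q5-a->q11 q5-b->q12 q6-a->q13 q6-b->q14 q7-a->q15 q7-b->q16 q8-a->q17 q8-b->q18 q9-a->q19 q9-b->q20 q10-a->q21 q10-b->q22 q11-a->q7 q11-b->q8 q12-a->q9 q12-b->q10 q13-a->q11 q13-b->q12 q14-a->q13 q14-b->q14 q15-a->q7 q15-b->q8 q16-a->q9 q16-b->q10 q17-a->q11 q17-b->q12 q18-a->q13 q18-b->q14 q19-a->q15 q19-b->q16 q20-a->q17 q20-b->q18 q21-a->q19 q21-b->q20 q22-a->q21 q22-b->q22

Run two small machines in parallel and take their product. The first has 15 states tracking the last 3 symbols read; the second has 2 states tracking the count of `a`s modulo 2. A product state is a pair (one from each), accepting exactly when both do.
A 23-state machine:
          a    b  
>  q0     q1   q2 
   q1     q3   q4 
   q2     q5   q6 
   q3     q7   q8 
   q4     q9  q10 
   q5    q11  q12 
   q6    q13  q14 
 * q7    q15  q16 
   q8    q17  q18 
   q9    q19  q20 
 * q10   q21  q22 
   q11    q7   q8 
   q12    q9  q10 
   q13   q11  q12 
   q14   q13  q14 
   q15    q7   q8 
 * q16    q9  q10 
 * q17   q11  q12 
   q18   q13  q14 
   q19   q15  q16 
   q20   q17  q18 
   q21   q19  q20 
   q22   q21  q22 
(> = start, * = accepting)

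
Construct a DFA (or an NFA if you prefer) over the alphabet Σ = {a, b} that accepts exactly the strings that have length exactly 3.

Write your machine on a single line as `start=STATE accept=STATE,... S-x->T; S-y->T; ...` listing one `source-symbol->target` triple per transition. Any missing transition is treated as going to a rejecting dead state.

We only need to distinguish lengths 0, 1, …, 3, and '>3'. Chain s0 → s1 → s2 → s3 → s4 on every symbol, with s4 looping. Accepting states: {s3}.
        a   b  
>  s0   s1  s1 
   s1   s2  s2 
   s2   s3  s3 
 * s3   s4  s4 
   s4   s4  s4 
(> = start, * = accepting)

start=s0; accept=s3; s0-a->s1; s0-b->s1; s1-a->s2; s1-b->s2; s2-a->s3; s2-b->s3; s3-a->s4; s3-b->s4; s4-a->s4; s4-b->s4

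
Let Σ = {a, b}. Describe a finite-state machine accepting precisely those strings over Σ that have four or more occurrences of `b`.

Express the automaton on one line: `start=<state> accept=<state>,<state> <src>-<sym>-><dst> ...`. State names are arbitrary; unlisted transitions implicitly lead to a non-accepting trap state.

Count `b`s, saturating at 5: states q0 through q4 mean 0 through 4 `b`s seen; q5 means more than 4. Each `b` increments (capped at q5); other symbols loop. Accept from {q4, q5}.
6 states suffice.
        a   b  
>  q0   q0  q1 
   q1   q1  q2 
   q2   q2  q3 
   q3   q3  q4 
 * q4   q4  q5 
 * q5   q5  q5 
(> = start, * = accepting)

start=q0 accept=q4,q5 q0-a->q0 q0-b->q1 q1-a->q1 q1-b->q2 q2-a->q2 q2-b->q3 q3-a->q3 q3-b->q4 q4-a->q4 q4-b->q5 q5-a->q5 q5-b->q5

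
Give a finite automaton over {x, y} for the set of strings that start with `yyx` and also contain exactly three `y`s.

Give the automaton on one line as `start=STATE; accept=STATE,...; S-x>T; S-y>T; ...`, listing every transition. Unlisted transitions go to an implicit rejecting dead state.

Build one automaton per condition and run them in lockstep. One (5 states) tracks whether the input so far still matches the prefix `yyx`; the other (5 states) tracks the count of `y`s, saturating at 4. Each combined state is a pair, one component from each; accept when both components accept. Minimizing collapses redundant product states.
With 6 states:
        x   y  
>  q0   q1  q2 
   q1   q1  q1 
   q2   q1  q3 
   q3   q4  q1 
   q4   q4  q5 
 * q5   q5  q1 
(> = start, * = accepting)

start=q0; accept=q5; q0-x>q1; q0-y>q2; q1-x>q1; q1-y>q1; q2-x>q1; q2-y>q3; q3-x>q4; q3-y>q1; q4-x>q4; q4-y>q5; q5-x>q5; q5-y>q1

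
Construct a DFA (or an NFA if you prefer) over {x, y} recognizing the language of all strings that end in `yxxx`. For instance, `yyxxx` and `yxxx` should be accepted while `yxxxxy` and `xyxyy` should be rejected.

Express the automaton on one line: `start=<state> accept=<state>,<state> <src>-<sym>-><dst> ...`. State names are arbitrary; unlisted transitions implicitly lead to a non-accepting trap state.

Let each state record the length of the longest suffix of the input read so far that is also a prefix of `yxxx`. s1 means the last symbol is `y`; s2 means the last 2 symbols are `yx`; s3 means the last 3 symbols are `yxx`; s4 means the last 4 symbols are `yxxx`. Accept only at s4, where the string currently ends in `yxxx`.
5 states suffice.
        x   y  
>  s0   s0  s1 
   s1   s2  s1 
   s2   s3  s1 
   s3   s4  s1 
 * s4   s0  s1 
(> = start, * = accepting)

start=s0 accept=s4 s0-x->s0 s0-y->s1 s1-x->s2 s1-y->s1 s2-x->s3 s2-y->s1 s3-x->s4 s3-y->s1 s4-x->s0 s4-y->s1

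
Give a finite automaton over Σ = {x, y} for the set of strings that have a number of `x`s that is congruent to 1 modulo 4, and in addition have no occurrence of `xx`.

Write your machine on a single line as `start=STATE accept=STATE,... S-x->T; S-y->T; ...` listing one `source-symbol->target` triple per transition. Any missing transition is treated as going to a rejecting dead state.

Build one automaton per condition and run them in lockstep. The first has 4 states tracking the count of `x`s modulo 4; the second has 3 states tracking partial matches of the forbidden pattern `xx`. A product state is a pair (one from each), accepting exactly when both do. Minimizing collapses redundant product states.
9 states suffice.
        x   y  
>  q0   q1  q0 
 * q1   q2  q3 
   q2   q2  q2 
 * q3   q4  q3 
   q4   q2  q5 
   q5   q6  q5 
   q6   q2  q7 
   q7   q8  q7 
   q8   q2  q0 
(> = start, * = accepting)

start=q0; accept=q1,q3; q0-x->q1; q0-y->q0; q1-x->q2; q1-y->q3; q2-x->q2; q2-y->q2; q3-x->q4; q3-y->q3; q4-x->q2; q4-y->q5; q5-x->q6; q5-y->q5; q6-x->q2; q6-y->q7; q7-x->q8; q7-y->q7; q8-x->q2; q8-y->q0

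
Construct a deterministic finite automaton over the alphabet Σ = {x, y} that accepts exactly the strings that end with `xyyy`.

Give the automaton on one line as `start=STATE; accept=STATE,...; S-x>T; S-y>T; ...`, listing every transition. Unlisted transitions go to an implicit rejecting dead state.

Let each state record the length of the longest suffix of the input read so far that is also a prefix of `xyyy`. q1 means the last symbol is `x`; q2 means the last 2 symbols are `xy`; q3 means the last 3 symbols are `xyy`; q4 means the last 4 symbols are `xyyy`. Accept only at q4, where the string currently ends in `xyyy`.
With 5 states:
        x   y  
>  q0   q1  q0 
   q1   q1  q2 
   q2   q1  q3 
   q3   q1  q4 
 * q4   q1  q0 
(> = start, * = accepting)

start=q0; accept=q4; q0-x>q1; q0-y>q0; q1-x>q1; q1-y>q2; q2-x>q1; q2-y>q3; q3-x>q1; q3-y>q4; q4-x>q1; q4-y>q0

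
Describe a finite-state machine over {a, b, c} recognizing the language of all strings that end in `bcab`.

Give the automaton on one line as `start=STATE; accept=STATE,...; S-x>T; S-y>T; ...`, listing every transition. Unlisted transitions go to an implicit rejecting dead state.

start=q0; accept=q4; q0-a>q0; q0-b>q1; q0-c>q0; q1-a>q0; q1-b>q1; q1-c>q2; q2-a>q3; q2-b>q1; q2-c>q0; q3-a>q0; q3-b>q4; q3-c>q0; q4-a>q0; q4-b>q1; q4-c>q2

Remember how much of `bcab` the current input suffix matches. State q0 means no match yet; q1 means the last symbol is `b`; q2 means the last 2 symbols are `bc`; q3 means the last 3 symbols are `bca`; q4 means the last 4 symbols are `bcab`. Only q4 accepts. On a mismatch, fall back to the longest proper suffix that is still a prefix of `bcab`.
        a   b   c  
>  q0   q0  q1  q0 
   q1   q0  q1  q2 
   q2   q3  q1  q0 
   q3   q0  q4  q0 
 * q4   q0  q1  q2 
(> = start, * = accepting)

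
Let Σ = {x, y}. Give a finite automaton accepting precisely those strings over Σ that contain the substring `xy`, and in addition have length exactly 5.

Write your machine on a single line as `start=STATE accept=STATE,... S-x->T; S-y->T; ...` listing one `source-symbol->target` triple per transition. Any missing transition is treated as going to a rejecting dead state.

start=S0; accept=S12; S0-x->S1; S0-y->S2; S1-x->S3; S1-y->S4; S2-x->S3; S2-y->S5; S3-x->S6; S3-y->S7; S4-x->S7; S4-y->S7; S5-x->S6; S5-y->S8; S6-x->S9; S6-y->S10; S7-x->S10; S7-y->S10; S8-x->S9; S8-y->S11; S9-x->S11; S9-y->S12; S10-x->S12; S10-y->S12; S11-x->S11; S11-y->S11; S12-x->S11; S12-y->S11

Handle the two conditions separately and then intersect. The first has 3 states tracking whether and how much of `xy` has been seen; the second has 7 states tracking the input length, saturating at 6. A product state is a pair (one from each), accepting exactly when both do. After merging equivalent states the machine shrinks.
13 states suffice.
          x    y  
>  S0     S1   S2 
   S1     S3   S4 
   S2     S3   S5 
   S3     S6   S7 
   S4     S7   S7 
   S5     S6   S8 
   S6     S9  S10 
   S7    S10  S10 
   S8     S9  S11 
   S9    S11  S12 
   S10   S12  S12 
   S11   S11  S11 
 * S12   S11  S11 
(> = start, * = accepting)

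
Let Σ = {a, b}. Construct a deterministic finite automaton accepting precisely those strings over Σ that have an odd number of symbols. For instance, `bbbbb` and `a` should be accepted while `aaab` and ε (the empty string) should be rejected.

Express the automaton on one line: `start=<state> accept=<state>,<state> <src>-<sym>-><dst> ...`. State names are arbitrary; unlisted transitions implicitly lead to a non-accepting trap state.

Count input length modulo 2: every symbol advances one step around the cycle q0 → q1 → q0. Accept at q1.
A 2-state machine:
        a   b  
>  q0   q1  q1 
 * q1   q0  q0 
(> = start, * = accepting)

start=q0 accept=q1 q0-a->q1 q0-b->q1 q1-a->q0 q1-b->q0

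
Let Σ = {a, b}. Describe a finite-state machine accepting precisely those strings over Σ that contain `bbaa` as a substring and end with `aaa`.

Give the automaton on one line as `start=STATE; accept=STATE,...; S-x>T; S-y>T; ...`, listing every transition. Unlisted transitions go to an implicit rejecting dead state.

Run two small machines in parallel and take their product. One (5 states) tracks whether and how much of `bbaa` has been seen; the other (4 states) tracks how much of the suffix `aaa` has currently been matched. Each combined state is a pair, one component from each; accept when both components accept. Minimizing collapses redundant product states.
        a   b  
>  q0   q0  q1 
   q1   q0  q2 
   q2   q3  q2 
   q3   q4  q1 
   q4   q5  q6 
 * q5   q5  q6 
   q6   q7  q6 
   q7   q4  q6 
(> = start, * = accepting)

start=q0; accept=q5; q0-a>q0; q0-b>q1; q1-a>q0; q1-b>q2; q2-a>q3; q2-b>q2; q3-a>q4; q3-b>q1; q4-a>q5; q4-b>q6; q5-a>q5; q5-b>q6; q6-a>q7; q6-b>q6; q7-a>q4; q7-b>q6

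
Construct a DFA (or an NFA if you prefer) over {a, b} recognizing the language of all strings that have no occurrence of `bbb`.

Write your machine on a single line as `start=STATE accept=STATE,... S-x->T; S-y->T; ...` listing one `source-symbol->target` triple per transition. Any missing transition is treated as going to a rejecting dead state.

Track partial matches of the forbidden pattern `bbb`. State s3 is a dead state reached once `bbb` has occurred; every other state accepts. s0 means no part of `bbb` is currently matched.
4 states suffice.
        a   b  
>* s0   s0  s1 
 * s1   s0  s2 
 * s2   s0  s3 
   s3   s3  s3 
(> = start, * = accepting)

start=s0; accept=s0,s1,s2; s0-a->s0; s0-b->s1; s1-a->s0; s1-b->s2; s2-a->s0; s2-b->s3; s3-a->s3; s3-b->s3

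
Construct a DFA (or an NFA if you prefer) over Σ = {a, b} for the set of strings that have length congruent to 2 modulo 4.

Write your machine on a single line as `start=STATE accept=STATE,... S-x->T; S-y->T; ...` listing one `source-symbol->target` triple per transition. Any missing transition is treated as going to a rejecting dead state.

Only the length mod 4 matters, so use a 4-cycle: from any state, every input symbol moves to the next state, wrapping q3 back to q0. Mark q2 accepting.
A 4-state machine:
        a   b  
>  q0   q1  q1 
   q1   q2  q2 
 * q2   q3  q3 
   q3   q0  q0 
(> = start, * = accepting)

start=q0; accept=q2; q0-a->q1; q0-b->q1; q1-a->q2; q1-b->q2; q2-a->q3; q2-b->q3; q3-a->q0; q3-b->q0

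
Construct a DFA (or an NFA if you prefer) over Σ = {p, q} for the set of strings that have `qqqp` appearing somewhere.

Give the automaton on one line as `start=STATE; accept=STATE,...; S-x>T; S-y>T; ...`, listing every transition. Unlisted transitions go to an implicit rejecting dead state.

start=s0; accept=s4; s0-p>s0; s0-q>s1; s1-p>s0; s1-q>s2; s2-p>s0; s2-q>s3; s3-p>s4; s3-q>s3; s4-p>s4; s4-q>s4

States s0..s3 record the length of the longest prefix of `qqqp` that matches the current input suffix. Reaching s4 means `qqqp` has been seen, and we stay there forever. Accept from s4.
With 5 states:
        p   q  
>  s0   s0  s1 
   s1   s0  s2 
   s2   s0  s3 
   s3   s4  s3 
 * s4   s4  s4 
(> = start, * = accepting)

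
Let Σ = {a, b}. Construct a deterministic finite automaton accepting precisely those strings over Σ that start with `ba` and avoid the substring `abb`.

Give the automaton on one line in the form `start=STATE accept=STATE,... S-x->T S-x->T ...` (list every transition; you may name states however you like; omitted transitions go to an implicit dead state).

Handle the two conditions separately and then intersect. One (4 states) tracks whether the input so far still matches the prefix `ba`; the other (4 states) tracks partial matches of the forbidden pattern `abb`. Each combined state is a pair, one component from each; accept when both components accept. Minimizing collapses redundant product states.
5 states suffice.
        a   b  
>  q0   q1  q2 
   q1   q1  q1 
   q2   q3  q1 
 * q3   q3  q4 
 * q4   q3  q1 
(> = start, * = accepting)

start=q0 accept=q3,q4 q0-a->q1 q0-b->q2 q1-a->q1 q1-b->q1 q2-a->q3 q2-b->q1 q3-a->q3 q3-b->q4 q4-a->q3 q4-b->q1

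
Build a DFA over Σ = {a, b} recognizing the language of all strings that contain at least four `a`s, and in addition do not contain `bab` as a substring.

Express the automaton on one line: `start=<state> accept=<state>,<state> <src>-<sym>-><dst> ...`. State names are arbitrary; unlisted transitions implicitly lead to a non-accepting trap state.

start=q0 accept=q10,q14,q15,q16,q18,q19 q0-a->q1 q0-b->q2 q1-a->q3 q1-b->q4 q2-a->q5 q2-b->q2 q3-a->q6 q3-b->q7 q4-a->q8 q4-b->q4 q5-a->q3 q5-b->q9 q6-a->q10 q6-b->q11 q7-a->q12 q7-b->q7 q8-a->q6 q8-b->q13 q9-a->q13 q9-b->q9 q10-a->q14 q10-b->q15 q11-a->q16 q11-b->q11 q12-a->q10 q12-b->q17 q13-a->q17 q13-b->q13 q14-a->q14 q14-b->q18 q15-a->q19 q15-b->q15 q16-a->q14 q16-b->q20 q17-a->q20 q17-b->q17 q18-a->q19 q18-b->q18 q19-a->q14 q19-b->q21 q20-a->q21 q20-b->q20 q21-a->q21 q21-b->q21

Handle the two conditions separately and then intersect. One (6 states) tracks the count of `a`s, saturating at 5; the other (4 states) tracks partial matches of the forbidden pattern `bab`. Each combined state is a pair, one component from each; accept when both components accept.
22 states suffice.
          a    b  
>  q0     q1   q2 
   q1     q3   q4 
   q2     q5   q2 
   q3     q6   q7 
   q4     q8   q4 
   q5     q3   q9 
   q6    q10  q11 
   q7    q12   q7 
   q8     q6  q13 
   q9    q13   q9 
 * q10   q14  q15 
   q11   q16  q11 
   q12   q10  q17 
   q13   q17  q13 
 * q14   q14  q18 
 * q15   q19  q15 
 * q16   q14  q20 
   q17   q20  q17 
 * q18   q19  q18 
 * q19   q14  q21 
   q20   q21  q20 
   q21   q21  q21 
(> = start, * = accepting)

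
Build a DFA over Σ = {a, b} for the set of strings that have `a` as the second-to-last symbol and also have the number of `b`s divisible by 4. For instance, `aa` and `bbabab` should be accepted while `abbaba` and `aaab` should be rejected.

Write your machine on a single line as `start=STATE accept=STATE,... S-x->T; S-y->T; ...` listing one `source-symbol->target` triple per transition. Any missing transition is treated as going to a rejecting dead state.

start=q0; accept=q3,q7; q0-a->q1; q0-b->q2; q1-a->q3; q1-b->q2; q2-a->q2; q2-b->q4; q3-a->q3; q3-b->q2; q4-a->q4; q4-b->q5; q5-a->q6; q5-b->q0; q6-a->q6; q6-b->q7; q7-a->q1; q7-b->q2

Run two small machines in parallel and take their product. One (7 states) tracks the last 2 symbols read; the other (4 states) tracks the count of `b`s modulo 4. Each combined state is a pair, one component from each; accept when both components accept. After merging equivalent states the machine shrinks.
An 8-state machine:
        a   b  
>  q0   q1  q2 
   q1   q3  q2 
   q2   q2  q4 
 * q3   q3  q2 
   q4   q4  q5 
   q5   q6  q0 
   q6   q6  q7 
 * q7   q1  q2 
(> = start, * = accepting)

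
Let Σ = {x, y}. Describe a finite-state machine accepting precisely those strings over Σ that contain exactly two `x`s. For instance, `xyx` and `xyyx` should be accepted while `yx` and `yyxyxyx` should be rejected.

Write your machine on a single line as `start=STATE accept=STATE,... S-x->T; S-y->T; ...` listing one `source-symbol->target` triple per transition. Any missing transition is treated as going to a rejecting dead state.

start=A; accept=C; A-x->B; A-y->A; B-x->C; B-y->B; C-x->D; C-y->C; D-x->D; D-y->D

Only the number of `x`s matters, and only up to 3. Make a chain A → B → C → D advanced by each `x` (with D absorbing); every other symbol self-loops. The accepting set is {C}.
With 4 states:
       x  y 
>  A   B  A 
   B   C  B 
 * C   D  C 
   D   D  D 
(> = start, * = accepting)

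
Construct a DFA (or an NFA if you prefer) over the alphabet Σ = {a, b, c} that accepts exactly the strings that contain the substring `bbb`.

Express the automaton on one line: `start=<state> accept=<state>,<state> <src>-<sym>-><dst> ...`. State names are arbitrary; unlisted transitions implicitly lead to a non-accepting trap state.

States q0..q2 record the length of the longest prefix of `bbb` that matches the current input suffix. Reaching q3 means `bbb` has been seen, and we stay there forever. Accept from q3.
A 4-state machine:
        a   b   c  
>  q0   q0  q1  q0 
   q1   q0  q2  q0 
   q2   q0  q3  q0 
 * q3   q3  q3  q3 
(> = start, * = accepting)

start=q0 accept=q3 q0-a->q0 q0-b->q1 q0-c->q0 q1-a->q0 q1-b->q2 q1-c->q0 q2-a->q0 q2-b->q3 q2-c->q0 q3-a->q3 q3-b->q3 q3-c->q3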